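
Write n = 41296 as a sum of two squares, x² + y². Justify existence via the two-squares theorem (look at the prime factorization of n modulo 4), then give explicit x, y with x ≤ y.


Step 1: Factor n = 41296 = 2^4 · 29 · 89.
Step 2: Check the mod-4 condition on each prime factor: 2 = 2 (special); 29 ≡ 1 (mod 4), exponent 1; 89 ≡ 1 (mod 4), exponent 1.
All primes ≡ 3 (mod 4) appear to even exponent (or don't appear), so by the two-squares theorem n IS expressible as a sum of two squares.
Step 3: Build a representation. Group n = k² · m with k = 4 and m = 29 · 89 = 2581 (a product of primes ≡ 1 (mod 4)); a representation of m scales to one of n via (k·x)² + (k·y)² = k²(x² + y²). Each prime p ≡ 1 (mod 4) is itself a sum of two squares; find a² by testing p − a² for a perfect square:
  29: 29 − 1² = 28, 29 − 2² = 25 = 5² ⇒ 29 = 2² + 5².
  89: 89 − 1² = 88, 89 − 2² = 85, 89 − 3² = 80, 89 − 4² = 73, 89 − 5² = 64 = 8² ⇒ 89 = 5² + 8².
  Combine using the Brahmagupta–Fibonacci identity (a² + b²)(c² + d²) = (ac − bd)² + (ad + bc)² = (ac + bd)² + (ad − bc)²:
  29 · 89 = 2581: from (2² + 5²)(5² + 8²), take (2·5 − 5·8, 2·8 + 5·5) = (10 − 40, 16 + 25) = (-30, 41); dropping signs (only squares matter) gives (30, 41); check 30² + 41² = 900 + 1681 = 2581 ✓.
  Scale by k = 4: (4·30, 4·41) = (120, 164).
Step 4: Order so x ≤ y and verify: 120² + 164² = 14400 + 26896 = 41296 = n. ✓

n = 41296 = 120² + 164² (one valid representation with x ≤ y).


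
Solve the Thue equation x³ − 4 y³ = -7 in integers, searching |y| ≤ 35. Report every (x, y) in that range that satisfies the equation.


The equation is x³ - 4y³ = -7. For fixed y, x³ = 4·y³ − 7, so a solution requires the RHS to be a perfect cube.
Strategy: iterate y from -35 to 35, compute RHS = 4·y³ − 7, and check whether it is a (positive or negative) perfect cube.
Check small values of y:
  y = 0: RHS = -7 is not a perfect cube.
  y = 1: RHS = -3 is not a perfect cube.
  y = -1: RHS = -11 is not a perfect cube.
  y = 2: RHS = 25 is not a perfect cube.
  y = -2: RHS = -39 is not a perfect cube.
  y = 3: RHS = 101 is not a perfect cube.
  y = -3: RHS = -115 is not a perfect cube.
Continuing the search up to |y| = 35 finds no solutions either.
No (x, y) in the scanned range satisfies the equation.

No integer solutions with |y| ≤ 35.


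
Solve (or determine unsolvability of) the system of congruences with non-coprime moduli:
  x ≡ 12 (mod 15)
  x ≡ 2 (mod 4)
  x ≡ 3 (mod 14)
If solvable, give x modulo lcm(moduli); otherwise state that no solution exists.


Moduli 15, 4, 14 are not pairwise coprime, so CRT works modulo lcm(m_i) when all pairwise compatibility conditions hold.
Pairwise compatibility: gcd(m_i, m_j) must divide a_i - a_j for every pair.
Merge one congruence at a time:
  Start: x ≡ 12 (mod 15).
  Combine with x ≡ 2 (mod 4): gcd(15, 4) = 1; 2 - 12 = -10, which IS divisible by 1, so compatible.
    Write x = 12 + 15·t and substitute into x ≡ 2 (mod 4): 15·t ≡ 2 − 12 = -10 (mod 4).
    Reduce coefficients mod 4: 3·t ≡ 2 (mod 4).
    The inverse of 3 mod 4 is 3 (since 3·3 = 9 = 2·4 + 1), so t ≡ 3·2 = 6 ≡ 2 (mod 4).
    Then x = 12 + 15·2 = 42, valid modulo lcm(15, 4) = 60: x ≡ 42 (mod 60).
  Combine with x ≡ 3 (mod 14): gcd(60, 14) = 2, and 3 - 42 = -39 is NOT divisible by 2.
    ⇒ system is inconsistent (no integer solution).

No solution (the system is inconsistent).


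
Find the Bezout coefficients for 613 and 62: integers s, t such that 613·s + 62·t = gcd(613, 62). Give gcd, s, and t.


Euclidean algorithm on (613, 62) — divide until remainder is 0:
  613 = 9 · 62 + 55
  62 = 1 · 55 + 7
  55 = 7 · 7 + 6
  7 = 1 · 6 + 1
  6 = 6 · 1 + 0
gcd(613, 62) = 1.
Track Bezout coefficients alongside the remainders: start with r₀ = 613 = a·1 + b·0 (s = 1, t = 0) and r₁ = 62 = a·0 + b·1 (s = 0, t = 1); each new remainder r_{k+1} = r_{k-1} − q_k·r_k inherits s_{k+1} = s_{k-1} − q_k·s_k, t_{k+1} = t_{k-1} − q_k·t_k, so r_k = a·s_k + b·t_k at every step:
  q = 9: r = 55, s = 1 − 9·0 = 1, t = 0 − 9·1 = -9  (check: 613·1 + 62·(-9) = 55)
  q = 1: r = 7, s = 0 − 1·1 = -1, t = 1 − 1·(-9) = 10  (check: 613·(-1) + 62·10 = 7)
  q = 7: r = 6, s = 1 − 7·(-1) = 8, t = -9 − 7·10 = -79  (check: 613·8 + 62·(-79) = 6)
  q = 1: r = 1, s = -1 − 1·8 = -9, t = 10 − 1·(-79) = 89  (check: 613·(-9) + 62·89 = 1)
The row with r = 1 (the gcd) gives the Bezout coefficients s = -9, t = 89.
Result: 613 · (-9) + 62 · (89) = 1.

gcd(613, 62) = 1; s = -9, t = 89 (check: 613·(-9) + 62·89 = 1).


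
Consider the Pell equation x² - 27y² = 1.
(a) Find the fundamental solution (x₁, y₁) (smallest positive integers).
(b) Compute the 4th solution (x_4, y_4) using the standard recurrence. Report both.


Step 1: Find the fundamental solution (x₁, y₁) of x² - 27y² = 1.
  Expand √27 as a continued fraction. a₀ = ⌊√27⌋ = 5; iterate m_{k+1} = d_k·a_k − m_k, d_{k+1} = (27 − m_{k+1}²)/d_k, a_{k+1} = ⌊(a₀ + m_{k+1})/d_{k+1}⌋ (starting m₀ = 0, d₀ = 1), with convergents p_k = a_k·p_{k-1} + p_{k-2}, q_k = a_k·q_{k-1} + q_{k-2} (p₋₁ = 1, q₋₁ = 0):
  k = 0: a₀ = 5; p₀/q₀ = 5/1; p₀² − 27·q₀² = 25 − 27 = -2.
  k = 1: m = 5, d = 2, a = ⌊(5 + 5)/2⌋ = 5; p/q = (5·5 + 1)/(5·1 + 0) = 26/5; p² − 27·q² = 676 − 675 = 1.
  The first convergent with p² − 27·q² = 1 gives the fundamental solution (x₁, y₁) = (26, 5).
Step 2: Apply the recurrence (x_{n+1}, y_{n+1}) = (x₁x_n + 27y₁y_n, x₁y_n + y₁x_n) repeatedly.
  From (x_1, y_1) = (26, 5): x_2 = 26·26 + 27·5·5 = 1351; y_2 = 26·5 + 5·26 = 260.
  From (x_2, y_2) = (1351, 260): x_3 = 26·1351 + 27·5·260 = 70226; y_3 = 26·260 + 5·1351 = 13515.
  From (x_3, y_3) = (70226, 13515): x_4 = 26·70226 + 27·5·13515 = 3650401; y_4 = 26·13515 + 5·70226 = 702520.
Step 3: Verify x_4² - 27·y_4² = 13325427460801 - 13325427460800 = 1 (should be 1). ✓

(x_1, y_1) = (26, 5); (x_4, y_4) = (3650401, 702520).


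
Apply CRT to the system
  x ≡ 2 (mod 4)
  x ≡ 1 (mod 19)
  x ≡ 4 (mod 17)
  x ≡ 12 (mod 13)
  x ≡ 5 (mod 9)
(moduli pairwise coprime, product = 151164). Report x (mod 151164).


Product of moduli M = 4 · 19 · 17 · 13 · 9 = 151164.
Merge one congruence at a time:
  Start: x ≡ 2 (mod 4).
  Combine with x ≡ 1 (mod 19); new modulus lcm = 76.
    Write x = 2 + 4·t and substitute into x ≡ 1 (mod 19): 4·t ≡ 1 − 2 = -1 (mod 19).
    Reduce coefficients mod 19: 4·t ≡ 18 (mod 19).
    The inverse of 4 mod 19 is 5 (since 4·5 = 20 = 1·19 + 1), so t ≡ 5·18 = 90 ≡ 14 (mod 19).
    Then x = 2 + 4·14 = 58, valid modulo lcm(4, 19) = 76: x ≡ 58 (mod 76).
  Combine with x ≡ 4 (mod 17); new modulus lcm = 1292.
    Write x = 58 + 76·t and substitute into x ≡ 4 (mod 17): 76·t ≡ 4 − 58 = -54 (mod 17).
    Reduce coefficients mod 17: 8·t ≡ 14 (mod 17).
    The inverse of 8 mod 17 is 15 (since 8·15 = 120 = 7·17 + 1), so t ≡ 15·14 = 210 ≡ 6 (mod 17).
    Then x = 58 + 76·6 = 514, valid modulo lcm(76, 17) = 1292: x ≡ 514 (mod 1292).
  Combine with x ≡ 12 (mod 13); new modulus lcm = 16796.
    Write x = 514 + 1292·t and substitute into x ≡ 12 (mod 13): 1292·t ≡ 12 − 514 = -502 (mod 13).
    Reduce coefficients mod 13: 5·t ≡ 5 (mod 13).
    The inverse of 5 mod 13 is 8 (since 5·8 = 40 = 3·13 + 1), so t ≡ 8·5 = 40 ≡ 1 (mod 13).
    Then x = 514 + 1292·1 = 1806, valid modulo lcm(1292, 13) = 16796: x ≡ 1806 (mod 16796).
  Combine with x ≡ 5 (mod 9); new modulus lcm = 151164.
    Write x = 1806 + 16796·t and substitute into x ≡ 5 (mod 9): 16796·t ≡ 5 − 1806 = -1801 (mod 9).
    Reduce coefficients mod 9: 2·t ≡ 8 (mod 9).
    The inverse of 2 mod 9 is 5 (since 2·5 = 10 = 1·9 + 1), so t ≡ 5·8 = 40 ≡ 4 (mod 9).
    Then x = 1806 + 16796·4 = 68990, valid modulo lcm(16796, 9) = 151164: x ≡ 68990 (mod 151164).
Verify against each original: 68990 mod 4 = 2, 68990 mod 19 = 1, 68990 mod 17 = 4, 68990 mod 13 = 12, 68990 mod 9 = 5.

x ≡ 68990 (mod 151164).


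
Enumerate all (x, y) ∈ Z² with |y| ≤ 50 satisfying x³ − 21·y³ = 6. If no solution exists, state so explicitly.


The equation is x³ - 21y³ = 6. For fixed y, x³ = 21·y³ + 6, so a solution requires the RHS to be a perfect cube.
Strategy: iterate y from -50 to 50, compute RHS = 21·y³ + 6, and check whether it is a (positive or negative) perfect cube.
Check small values of y:
  y = 0: RHS = 6 is not a perfect cube.
  y = 1: RHS = 27 = (3)³ ⇒ x = 3 works.
  y = -1: RHS = -15 is not a perfect cube.
  y = 2: RHS = 174 is not a perfect cube.
  y = -2: RHS = -162 is not a perfect cube.
  y = 3: RHS = 573 is not a perfect cube.
  y = -3: RHS = -561 is not a perfect cube.
Continuing the search up to |y| = 50 finds no further solutions beyond those listed.
Collected solutions: (3, 1).

Solutions (with |y| ≤ 50): (3, 1).


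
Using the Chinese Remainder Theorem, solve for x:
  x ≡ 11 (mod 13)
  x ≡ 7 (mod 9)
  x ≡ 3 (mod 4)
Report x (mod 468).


Moduli 13, 9, 4 are pairwise coprime; by CRT there is a unique solution modulo M = 13 · 9 · 4 = 468.
Solve pairwise, accumulating the modulus:
  Start with x ≡ 11 (mod 13).
  Combine with x ≡ 7 (mod 9): since gcd(13, 9) = 1, we get a unique residue mod 117.
    Write x = 11 + 13·t and substitute into x ≡ 7 (mod 9): 13·t ≡ 7 − 11 = -4 (mod 9).
    Reduce coefficients mod 9: 4·t ≡ 5 (mod 9).
    The inverse of 4 mod 9 is 7 (since 4·7 = 28 = 3·9 + 1), so t ≡ 7·5 = 35 ≡ 8 (mod 9).
    Then x = 11 + 13·8 = 115, valid modulo lcm(13, 9) = 117: x ≡ 115 (mod 117).
  Combine with x ≡ 3 (mod 4): since gcd(117, 4) = 1, we get a unique residue mod 468.
    Write x = 115 + 117·t and substitute into x ≡ 3 (mod 4): 117·t ≡ 3 − 115 = -112 (mod 4).
    Reduce coefficients mod 4: 1·t ≡ 0 (mod 4).
    So t ≡ 0 (mod 4).
    Then x = 115 + 117·0 = 115, valid modulo lcm(117, 4) = 468: x ≡ 115 (mod 468).
Verify: 115 mod 13 = 11 ✓, 115 mod 9 = 7 ✓, 115 mod 4 = 3 ✓.

x ≡ 115 (mod 468).


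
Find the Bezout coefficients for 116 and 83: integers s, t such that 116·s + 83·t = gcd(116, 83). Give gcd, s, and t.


Euclidean algorithm on (116, 83) — divide until remainder is 0:
  116 = 1 · 83 + 33
  83 = 2 · 33 + 17
  33 = 1 · 17 + 16
  17 = 1 · 16 + 1
  16 = 16 · 1 + 0
gcd(116, 83) = 1.
Track Bezout coefficients alongside the remainders: start with r₀ = 116 = a·1 + b·0 (s = 1, t = 0) and r₁ = 83 = a·0 + b·1 (s = 0, t = 1); each new remainder r_{k+1} = r_{k-1} − q_k·r_k inherits s_{k+1} = s_{k-1} − q_k·s_k, t_{k+1} = t_{k-1} − q_k·t_k, so r_k = a·s_k + b·t_k at every step:
  q = 1: r = 33, s = 1 − 1·0 = 1, t = 0 − 1·1 = -1  (check: 116·1 + 83·(-1) = 33)
  q = 2: r = 17, s = 0 − 2·1 = -2, t = 1 − 2·(-1) = 3  (check: 116·(-2) + 83·3 = 17)
  q = 1: r = 16, s = 1 − 1·(-2) = 3, t = -1 − 1·3 = -4  (check: 116·3 + 83·(-4) = 16)
  q = 1: r = 1, s = -2 − 1·3 = -5, t = 3 − 1·(-4) = 7  (check: 116·(-5) + 83·7 = 1)
The row with r = 1 (the gcd) gives the Bezout coefficients s = -5, t = 7.
Result: 116 · (-5) + 83 · (7) = 1.

gcd(116, 83) = 1; s = -5, t = 7 (check: 116·(-5) + 83·7 = 1).


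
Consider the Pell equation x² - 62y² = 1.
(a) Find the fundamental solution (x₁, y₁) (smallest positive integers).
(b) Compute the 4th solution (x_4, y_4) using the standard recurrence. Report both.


Step 1: Find the fundamental solution (x₁, y₁) of x² - 62y² = 1.
  Expand √62 as a continued fraction. a₀ = ⌊√62⌋ = 7; iterate m_{k+1} = d_k·a_k − m_k, d_{k+1} = (62 − m_{k+1}²)/d_k, a_{k+1} = ⌊(a₀ + m_{k+1})/d_{k+1}⌋ (starting m₀ = 0, d₀ = 1), with convergents p_k = a_k·p_{k-1} + p_{k-2}, q_k = a_k·q_{k-1} + q_{k-2} (p₋₁ = 1, q₋₁ = 0):
  k = 0: a₀ = 7; p₀/q₀ = 7/1; p₀² − 62·q₀² = 49 − 62 = -13.
  k = 1: m = 7, d = 13, a = ⌊(7 + 7)/13⌋ = 1; p/q = (1·7 + 1)/(1·1 + 0) = 8/1; p² − 62·q² = 64 − 62 = 2.
  k = 2: m = 6, d = 2, a = ⌊(7 + 6)/2⌋ = 6; p/q = (6·8 + 7)/(6·1 + 1) = 55/7; p² − 62·q² = 3025 − 3038 = -13.
  k = 3: m = 6, d = 13, a = ⌊(7 + 6)/13⌋ = 1; p/q = (1·55 + 8)/(1·7 + 1) = 63/8; p² − 62·q² = 3969 − 3968 = 1.
  The first convergent with p² − 62·q² = 1 gives the fundamental solution (x₁, y₁) = (63, 8).
Step 2: Apply the recurrence (x_{n+1}, y_{n+1}) = (x₁x_n + 62y₁y_n, x₁y_n + y₁x_n) repeatedly.
  From (x_1, y_1) = (63, 8): x_2 = 63·63 + 62·8·8 = 7937; y_2 = 63·8 + 8·63 = 1008.
  From (x_2, y_2) = (7937, 1008): x_3 = 63·7937 + 62·8·1008 = 999999; y_3 = 63·1008 + 8·7937 = 127000.
  From (x_3, y_3) = (999999, 127000): x_4 = 63·999999 + 62·8·127000 = 125991937; y_4 = 63·127000 + 8·999999 = 16000992.
Step 3: Verify x_4² - 62·y_4² = 15873968189011969 - 15873968189011968 = 1 (should be 1). ✓

(x_1, y_1) = (63, 8); (x_4, y_4) = (125991937, 16000992).


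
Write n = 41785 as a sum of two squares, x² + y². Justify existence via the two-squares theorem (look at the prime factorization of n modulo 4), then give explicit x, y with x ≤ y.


Step 1: Factor n = 41785 = 5 · 61 · 137.
Step 2: Check the mod-4 condition on each prime factor: 5 ≡ 1 (mod 4), exponent 1; 61 ≡ 1 (mod 4), exponent 1; 137 ≡ 1 (mod 4), exponent 1.
All primes ≡ 3 (mod 4) appear to even exponent (or don't appear), so by the two-squares theorem n IS expressible as a sum of two squares.
Step 3: Build a representation. Here n = 5 · 61 · 137 is a product of primes ≡ 1 (mod 4). Each prime p ≡ 1 (mod 4) is itself a sum of two squares; find a² by testing p − a² for a perfect square:
  5: 5 − 1² = 4 = 2² ⇒ 5 = 1² + 2².
  61: 61 − 1² = 60, 61 − 2² = 57, 61 − 3² = 52, 61 − 4² = 45, 61 − 5² = 36 = 6² ⇒ 61 = 5² + 6².
  137: 137 − 1² = 136, 137 − 2² = 133, 137 − 3² = 128, 137 − 4² = 121 = 11² ⇒ 137 = 4² + 11².
  Combine using the Brahmagupta–Fibonacci identity (a² + b²)(c² + d²) = (ac − bd)² + (ad + bc)² = (ac + bd)² + (ad − bc)²:
  5 · 61 = 305: from (1² + 2²)(5² + 6²), take (1·5 − 2·6, 1·6 + 2·5) = (5 − 12, 6 + 10) = (-7, 16); dropping signs (only squares matter) gives (7, 16); check 7² + 16² = 49 + 256 = 305 ✓.
  305 · 137 = 41785: from (7² + 16²)(4² + 11²), take (7·4 − 16·11, 7·11 + 16·4) = (28 − 176, 77 + 64) = (-148, 141); dropping signs (only squares matter) gives (148, 141); check 148² + 141² = 21904 + 19881 = 41785 ✓.
Step 4: Order so x ≤ y and verify: 141² + 148² = 19881 + 21904 = 41785 = n. ✓

n = 41785 = 141² + 148² (one valid representation with x ≤ y).


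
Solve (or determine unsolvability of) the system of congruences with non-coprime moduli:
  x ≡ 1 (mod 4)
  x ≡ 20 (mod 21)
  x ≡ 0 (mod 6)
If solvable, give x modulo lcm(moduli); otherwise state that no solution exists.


Moduli 4, 21, 6 are not pairwise coprime, so CRT works modulo lcm(m_i) when all pairwise compatibility conditions hold.
Pairwise compatibility: gcd(m_i, m_j) must divide a_i - a_j for every pair.
Merge one congruence at a time:
  Start: x ≡ 1 (mod 4).
  Combine with x ≡ 20 (mod 21): gcd(4, 21) = 1; 20 - 1 = 19, which IS divisible by 1, so compatible.
    Write x = 1 + 4·t and substitute into x ≡ 20 (mod 21): 4·t ≡ 20 − 1 = 19 (mod 21).
    The inverse of 4 mod 21 is 16 (since 4·16 = 64 = 3·21 + 1), so t ≡ 16·19 = 304 ≡ 10 (mod 21).
    Then x = 1 + 4·10 = 41, valid modulo lcm(4, 21) = 84: x ≡ 41 (mod 84).
  Combine with x ≡ 0 (mod 6): gcd(84, 6) = 6, and 0 - 41 = -41 is NOT divisible by 6.
    ⇒ system is inconsistent (no integer solution).

No solution (the system is inconsistent).


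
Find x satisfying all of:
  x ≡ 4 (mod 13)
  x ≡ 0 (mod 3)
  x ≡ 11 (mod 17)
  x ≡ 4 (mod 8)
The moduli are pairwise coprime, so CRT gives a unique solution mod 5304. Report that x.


Product of moduli M = 13 · 3 · 17 · 8 = 5304.
Merge one congruence at a time:
  Start: x ≡ 4 (mod 13).
  Combine with x ≡ 0 (mod 3); new modulus lcm = 39.
    Write x = 4 + 13·t and substitute into x ≡ 0 (mod 3): 13·t ≡ 0 − 4 = -4 (mod 3).
    Reduce coefficients mod 3: 1·t ≡ 2 (mod 3).
    So t ≡ 2 (mod 3).
    Then x = 4 + 13·2 = 30, valid modulo lcm(13, 3) = 39: x ≡ 30 (mod 39).
  Combine with x ≡ 11 (mod 17); new modulus lcm = 663.
    Write x = 30 + 39·t and substitute into x ≡ 11 (mod 17): 39·t ≡ 11 − 30 = -19 (mod 17).
    Reduce coefficients mod 17: 5·t ≡ 15 (mod 17).
    The inverse of 5 mod 17 is 7 (since 5·7 = 35 = 2·17 + 1), so t ≡ 7·15 = 105 ≡ 3 (mod 17).
    Then x = 30 + 39·3 = 147, valid modulo lcm(39, 17) = 663: x ≡ 147 (mod 663).
  Combine with x ≡ 4 (mod 8); new modulus lcm = 5304.
    Write x = 147 + 663·t and substitute into x ≡ 4 (mod 8): 663·t ≡ 4 − 147 = -143 (mod 8).
    Reduce coefficients mod 8: 7·t ≡ 1 (mod 8).
    The inverse of 7 mod 8 is 7 (since 7·7 = 49 = 6·8 + 1), so t ≡ 7·1 = 7 ≡ 7 (mod 8).
    Then x = 147 + 663·7 = 4788, valid modulo lcm(663, 8) = 5304: x ≡ 4788 (mod 5304).
Verify against each original: 4788 mod 13 = 4, 4788 mod 3 = 0, 4788 mod 17 = 11, 4788 mod 8 = 4.

x ≡ 4788 (mod 5304).


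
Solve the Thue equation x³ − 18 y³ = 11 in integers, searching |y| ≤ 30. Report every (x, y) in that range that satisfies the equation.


The equation is x³ - 18y³ = 11. For fixed y, x³ = 18·y³ + 11, so a solution requires the RHS to be a perfect cube.
Strategy: iterate y from -30 to 30, compute RHS = 18·y³ + 11, and check whether it is a (positive or negative) perfect cube.
Check small values of y:
  y = 0: RHS = 11 is not a perfect cube.
  y = 1: RHS = 29 is not a perfect cube.
  y = -1: RHS = -7 is not a perfect cube.
  y = 2: RHS = 155 is not a perfect cube.
  y = -2: RHS = -133 is not a perfect cube.
  y = 3: RHS = 497 is not a perfect cube.
  y = -3: RHS = -475 is not a perfect cube.
Continuing the search up to |y| = 30 finds no solutions either.
No (x, y) in the scanned range satisfies the equation.

No integer solutions with |y| ≤ 30.


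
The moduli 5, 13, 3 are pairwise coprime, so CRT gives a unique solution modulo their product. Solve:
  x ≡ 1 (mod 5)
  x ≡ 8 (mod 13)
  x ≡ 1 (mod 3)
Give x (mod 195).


Moduli 5, 13, 3 are pairwise coprime; by CRT there is a unique solution modulo M = 5 · 13 · 3 = 195.
Solve pairwise, accumulating the modulus:
  Start with x ≡ 1 (mod 5).
  Combine with x ≡ 8 (mod 13): since gcd(5, 13) = 1, we get a unique residue mod 65.
    Write x = 1 + 5·t and substitute into x ≡ 8 (mod 13): 5·t ≡ 8 − 1 = 7 (mod 13).
    The inverse of 5 mod 13 is 8 (since 5·8 = 40 = 3·13 + 1), so t ≡ 8·7 = 56 ≡ 4 (mod 13).
    Then x = 1 + 5·4 = 21, valid modulo lcm(5, 13) = 65: x ≡ 21 (mod 65).
  Combine with x ≡ 1 (mod 3): since gcd(65, 3) = 1, we get a unique residue mod 195.
    Write x = 21 + 65·t and substitute into x ≡ 1 (mod 3): 65·t ≡ 1 − 21 = -20 (mod 3).
    Reduce coefficients mod 3: 2·t ≡ 1 (mod 3).
    The inverse of 2 mod 3 is 2 (since 2·2 = 4 = 1·3 + 1), so t ≡ 2·1 = 2 ≡ 2 (mod 3).
    Then x = 21 + 65·2 = 151, valid modulo lcm(65, 3) = 195: x ≡ 151 (mod 195).
Verify: 151 mod 5 = 1 ✓, 151 mod 13 = 8 ✓, 151 mod 3 = 1 ✓.

x ≡ 151 (mod 195).


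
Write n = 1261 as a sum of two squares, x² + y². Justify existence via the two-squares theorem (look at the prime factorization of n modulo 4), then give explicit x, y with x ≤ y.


Step 1: Factor n = 1261 = 13 · 97.
Step 2: Check the mod-4 condition on each prime factor: 13 ≡ 1 (mod 4), exponent 1; 97 ≡ 1 (mod 4), exponent 1.
All primes ≡ 3 (mod 4) appear to even exponent (or don't appear), so by the two-squares theorem n IS expressible as a sum of two squares.
Step 3: Build a representation. Here n = 13 · 97 is a product of primes ≡ 1 (mod 4). Each prime p ≡ 1 (mod 4) is itself a sum of two squares; find a² by testing p − a² for a perfect square:
  13: 13 − 1² = 12, 13 − 2² = 9 = 3² ⇒ 13 = 2² + 3².
  97: 97 − 1² = 96, 97 − 2² = 93, 97 − 3² = 88, 97 − 4² = 81 = 9² ⇒ 97 = 4² + 9².
  Combine using the Brahmagupta–Fibonacci identity (a² + b²)(c² + d²) = (ac − bd)² + (ad + bc)² = (ac + bd)² + (ad − bc)²:
  13 · 97 = 1261: from (2² + 3²)(4² + 9²), take (2·4 − 3·9, 2·9 + 3·4) = (8 − 27, 18 + 12) = (-19, 30); dropping signs (only squares matter) gives (19, 30); check 19² + 30² = 361 + 900 = 1261 ✓.
Step 4: Order so x ≤ y and verify: 19² + 30² = 361 + 900 = 1261 = n. ✓

n = 1261 = 19² + 30² (one valid representation with x ≤ y).


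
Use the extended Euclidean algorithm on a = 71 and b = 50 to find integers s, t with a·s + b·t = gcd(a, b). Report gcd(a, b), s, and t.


Euclidean algorithm on (71, 50) — divide until remainder is 0:
  71 = 1 · 50 + 21
  50 = 2 · 21 + 8
  21 = 2 · 8 + 5
  8 = 1 · 5 + 3
  5 = 1 · 3 + 2
  3 = 1 · 2 + 1
  2 = 2 · 1 + 0
gcd(71, 50) = 1.
Track Bezout coefficients alongside the remainders: start with r₀ = 71 = a·1 + b·0 (s = 1, t = 0) and r₁ = 50 = a·0 + b·1 (s = 0, t = 1); each new remainder r_{k+1} = r_{k-1} − q_k·r_k inherits s_{k+1} = s_{k-1} − q_k·s_k, t_{k+1} = t_{k-1} − q_k·t_k, so r_k = a·s_k + b·t_k at every step:
  q = 1: r = 21, s = 1 − 1·0 = 1, t = 0 − 1·1 = -1  (check: 71·1 + 50·(-1) = 21)
  q = 2: r = 8, s = 0 − 2·1 = -2, t = 1 − 2·(-1) = 3  (check: 71·(-2) + 50·3 = 8)
  q = 2: r = 5, s = 1 − 2·(-2) = 5, t = -1 − 2·3 = -7  (check: 71·5 + 50·(-7) = 5)
  q = 1: r = 3, s = -2 − 1·5 = -7, t = 3 − 1·(-7) = 10  (check: 71·(-7) + 50·10 = 3)
  q = 1: r = 2, s = 5 − 1·(-7) = 12, t = -7 − 1·10 = -17  (check: 71·12 + 50·(-17) = 2)
  q = 1: r = 1, s = -7 − 1·12 = -19, t = 10 − 1·(-17) = 27  (check: 71·(-19) + 50·27 = 1)
The row with r = 1 (the gcd) gives the Bezout coefficients s = -19, t = 27.
Result: 71 · (-19) + 50 · (27) = 1.

gcd(71, 50) = 1; s = -19, t = 27 (check: 71·(-19) + 50·27 = 1).


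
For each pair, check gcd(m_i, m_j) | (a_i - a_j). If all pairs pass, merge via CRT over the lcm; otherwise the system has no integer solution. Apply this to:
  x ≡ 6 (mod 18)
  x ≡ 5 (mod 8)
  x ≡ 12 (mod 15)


Moduli 18, 8, 15 are not pairwise coprime, so CRT works modulo lcm(m_i) when all pairwise compatibility conditions hold.
Pairwise compatibility: gcd(m_i, m_j) must divide a_i - a_j for every pair.
Merge one congruence at a time:
  Start: x ≡ 6 (mod 18).
  Combine with x ≡ 5 (mod 8): gcd(18, 8) = 2, and 5 - 6 = -1 is NOT divisible by 2.
    ⇒ system is inconsistent (no integer solution).

No solution (the system is inconsistent).


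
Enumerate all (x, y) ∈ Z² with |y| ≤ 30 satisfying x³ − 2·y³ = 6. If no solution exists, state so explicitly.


The equation is x³ - 2y³ = 6. For fixed y, x³ = 2·y³ + 6, so a solution requires the RHS to be a perfect cube.
Strategy: iterate y from -30 to 30, compute RHS = 2·y³ + 6, and check whether it is a (positive or negative) perfect cube.
Check small values of y:
  y = 0: RHS = 6 is not a perfect cube.
  y = 1: RHS = 8 = (2)³ ⇒ x = 2 works.
  y = -1: RHS = 4 is not a perfect cube.
  y = 2: RHS = 22 is not a perfect cube.
  y = -2: RHS = -10 is not a perfect cube.
  y = 3: RHS = 60 is not a perfect cube.
  y = -3: RHS = -48 is not a perfect cube.
Continuing the search up to |y| = 30 finds no further solutions beyond those listed.
Collected solutions: (2, 1).

Solutions (with |y| ≤ 30): (2, 1).


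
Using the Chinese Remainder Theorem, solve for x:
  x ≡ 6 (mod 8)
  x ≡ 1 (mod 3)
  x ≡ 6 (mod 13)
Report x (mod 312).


Moduli 8, 3, 13 are pairwise coprime; by CRT there is a unique solution modulo M = 8 · 3 · 13 = 312.
Solve pairwise, accumulating the modulus:
  Start with x ≡ 6 (mod 8).
  Combine with x ≡ 1 (mod 3): since gcd(8, 3) = 1, we get a unique residue mod 24.
    Write x = 6 + 8·t and substitute into x ≡ 1 (mod 3): 8·t ≡ 1 − 6 = -5 (mod 3).
    Reduce coefficients mod 3: 2·t ≡ 1 (mod 3).
    The inverse of 2 mod 3 is 2 (since 2·2 = 4 = 1·3 + 1), so t ≡ 2·1 = 2 ≡ 2 (mod 3).
    Then x = 6 + 8·2 = 22, valid modulo lcm(8, 3) = 24: x ≡ 22 (mod 24).
  Combine with x ≡ 6 (mod 13): since gcd(24, 13) = 1, we get a unique residue mod 312.
    Write x = 22 + 24·t and substitute into x ≡ 6 (mod 13): 24·t ≡ 6 − 22 = -16 (mod 13).
    Reduce coefficients mod 13: 11·t ≡ 10 (mod 13).
    The inverse of 11 mod 13 is 6 (since 11·6 = 66 = 5·13 + 1), so t ≡ 6·10 = 60 ≡ 8 (mod 13).
    Then x = 22 + 24·8 = 214, valid modulo lcm(24, 13) = 312: x ≡ 214 (mod 312).
Verify: 214 mod 8 = 6 ✓, 214 mod 3 = 1 ✓, 214 mod 13 = 6 ✓.

x ≡ 214 (mod 312).


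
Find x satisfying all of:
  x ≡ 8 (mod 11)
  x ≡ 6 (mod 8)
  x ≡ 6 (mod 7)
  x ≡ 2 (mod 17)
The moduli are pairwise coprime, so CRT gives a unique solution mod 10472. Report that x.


Product of moduli M = 11 · 8 · 7 · 17 = 10472.
Merge one congruence at a time:
  Start: x ≡ 8 (mod 11).
  Combine with x ≡ 6 (mod 8); new modulus lcm = 88.
    Write x = 8 + 11·t and substitute into x ≡ 6 (mod 8): 11·t ≡ 6 − 8 = -2 (mod 8).
    Reduce coefficients mod 8: 3·t ≡ 6 (mod 8).
    The inverse of 3 mod 8 is 3 (since 3·3 = 9 = 1·8 + 1), so t ≡ 3·6 = 18 ≡ 2 (mod 8).
    Then x = 8 + 11·2 = 30, valid modulo lcm(11, 8) = 88: x ≡ 30 (mod 88).
  Combine with x ≡ 6 (mod 7); new modulus lcm = 616.
    Write x = 30 + 88·t and substitute into x ≡ 6 (mod 7): 88·t ≡ 6 − 30 = -24 (mod 7).
    Reduce coefficients mod 7: 4·t ≡ 4 (mod 7).
    The inverse of 4 mod 7 is 2 (since 4·2 = 8 = 1·7 + 1), so t ≡ 2·4 = 8 ≡ 1 (mod 7).
    Then x = 30 + 88·1 = 118, valid modulo lcm(88, 7) = 616: x ≡ 118 (mod 616).
  Combine with x ≡ 2 (mod 17); new modulus lcm = 10472.
    Write x = 118 + 616·t and substitute into x ≡ 2 (mod 17): 616·t ≡ 2 − 118 = -116 (mod 17).
    Reduce coefficients mod 17: 4·t ≡ 3 (mod 17).
    The inverse of 4 mod 17 is 13 (since 4·13 = 52 = 3·17 + 1), so t ≡ 13·3 = 39 ≡ 5 (mod 17).
    Then x = 118 + 616·5 = 3198, valid modulo lcm(616, 17) = 10472: x ≡ 3198 (mod 10472).
Verify against each original: 3198 mod 11 = 8, 3198 mod 8 = 6, 3198 mod 7 = 6, 3198 mod 17 = 2.

x ≡ 3198 (mod 10472).


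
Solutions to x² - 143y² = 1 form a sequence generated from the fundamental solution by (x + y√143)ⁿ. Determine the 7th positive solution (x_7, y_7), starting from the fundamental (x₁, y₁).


Step 1: Find the fundamental solution (x₁, y₁) of x² - 143y² = 1.
  Expand √143 as a continued fraction. a₀ = ⌊√143⌋ = 11; iterate m_{k+1} = d_k·a_k − m_k, d_{k+1} = (143 − m_{k+1}²)/d_k, a_{k+1} = ⌊(a₀ + m_{k+1})/d_{k+1}⌋ (starting m₀ = 0, d₀ = 1), with convergents p_k = a_k·p_{k-1} + p_{k-2}, q_k = a_k·q_{k-1} + q_{k-2} (p₋₁ = 1, q₋₁ = 0):
  k = 0: a₀ = 11; p₀/q₀ = 11/1; p₀² − 143·q₀² = 121 − 143 = -22.
  k = 1: m = 11, d = 22, a = ⌊(11 + 11)/22⌋ = 1; p/q = (1·11 + 1)/(1·1 + 0) = 12/1; p² − 143·q² = 144 − 143 = 1.
  The first convergent with p² − 143·q² = 1 gives the fundamental solution (x₁, y₁) = (12, 1).
Step 2: Apply the recurrence (x_{n+1}, y_{n+1}) = (x₁x_n + 143y₁y_n, x₁y_n + y₁x_n) repeatedly.
  From (x_1, y_1) = (12, 1): x_2 = 12·12 + 143·1·1 = 287; y_2 = 12·1 + 1·12 = 24.
  From (x_2, y_2) = (287, 24): x_3 = 12·287 + 143·1·24 = 6876; y_3 = 12·24 + 1·287 = 575.
  From (x_3, y_3) = (6876, 575): x_4 = 12·6876 + 143·1·575 = 164737; y_4 = 12·575 + 1·6876 = 13776.
  From (x_4, y_4) = (164737, 13776): x_5 = 12·164737 + 143·1·13776 = 3946812; y_5 = 12·13776 + 1·164737 = 330049.
  From (x_5, y_5) = (3946812, 330049): x_6 = 12·3946812 + 143·1·330049 = 94558751; y_6 = 12·330049 + 1·3946812 = 7907400.
  From (x_6, y_6) = (94558751, 7907400): x_7 = 12·94558751 + 143·1·7907400 = 2265463212; y_7 = 12·7907400 + 1·94558751 = 189447551.
Step 3: Verify x_7² - 143·y_7² = 5132323564925356944 - 5132323564925356943 = 1 (should be 1). ✓

(x_1, y_1) = (12, 1); (x_7, y_7) = (2265463212, 189447551).


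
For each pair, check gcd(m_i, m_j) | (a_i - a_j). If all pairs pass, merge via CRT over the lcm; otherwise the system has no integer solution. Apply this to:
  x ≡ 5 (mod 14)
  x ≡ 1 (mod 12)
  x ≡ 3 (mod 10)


Moduli 14, 12, 10 are not pairwise coprime, so CRT works modulo lcm(m_i) when all pairwise compatibility conditions hold.
Pairwise compatibility: gcd(m_i, m_j) must divide a_i - a_j for every pair.
Merge one congruence at a time:
  Start: x ≡ 5 (mod 14).
  Combine with x ≡ 1 (mod 12): gcd(14, 12) = 2; 1 - 5 = -4, which IS divisible by 2, so compatible.
    Write x = 5 + 14·t and substitute into x ≡ 1 (mod 12): 14·t ≡ 1 − 5 = -4 (mod 12).
    Divide the congruence (and modulus) by g = 2: 7·t ≡ -2 (mod 6).
    Reduce coefficients mod 6: 1·t ≡ 4 (mod 6).
    So t ≡ 4 (mod 6).
    Then x = 5 + 14·4 = 61, valid modulo lcm(14, 12) = 84: x ≡ 61 (mod 84).
  Combine with x ≡ 3 (mod 10): gcd(84, 10) = 2; 3 - 61 = -58, which IS divisible by 2, so compatible.
    Write x = 61 + 84·t and substitute into x ≡ 3 (mod 10): 84·t ≡ 3 − 61 = -58 (mod 10).
    Divide the congruence (and modulus) by g = 2: 42·t ≡ -29 (mod 5).
    Reduce coefficients mod 5: 2·t ≡ 1 (mod 5).
    The inverse of 2 mod 5 is 3 (since 2·3 = 6 = 1·5 + 1), so t ≡ 3·1 = 3 ≡ 3 (mod 5).
    Then x = 61 + 84·3 = 313, valid modulo lcm(84, 10) = 420: x ≡ 313 (mod 420).
Verify: 313 mod 14 = 5, 313 mod 12 = 1, 313 mod 10 = 3.

x ≡ 313 (mod 420).


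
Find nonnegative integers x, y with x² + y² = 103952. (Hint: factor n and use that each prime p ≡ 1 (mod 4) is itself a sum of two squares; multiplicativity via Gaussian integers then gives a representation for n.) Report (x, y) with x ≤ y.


Step 1: Factor n = 103952 = 2^4 · 73 · 89.
Step 2: Check the mod-4 condition on each prime factor: 2 = 2 (special); 73 ≡ 1 (mod 4), exponent 1; 89 ≡ 1 (mod 4), exponent 1.
All primes ≡ 3 (mod 4) appear to even exponent (or don't appear), so by the two-squares theorem n IS expressible as a sum of two squares.
Step 3: Build a representation. Group n = k² · m with k = 4 and m = 73 · 89 = 6497 (a product of primes ≡ 1 (mod 4)); a representation of m scales to one of n via (k·x)² + (k·y)² = k²(x² + y²). Each prime p ≡ 1 (mod 4) is itself a sum of two squares; find a² by testing p − a² for a perfect square:
  73: 73 − 1² = 72, 73 − 2² = 69, 73 − 3² = 64 = 8² ⇒ 73 = 3² + 8².
  89: 89 − 1² = 88, 89 − 2² = 85, 89 − 3² = 80, 89 − 4² = 73, 89 − 5² = 64 = 8² ⇒ 89 = 5² + 8².
  Combine using the Brahmagupta–Fibonacci identity (a² + b²)(c² + d²) = (ac − bd)² + (ad + bc)² = (ac + bd)² + (ad − bc)²:
  73 · 89 = 6497: from (3² + 8²)(5² + 8²), take (3·5 − 8·8, 3·8 + 8·5) = (15 − 64, 24 + 40) = (-49, 64); dropping signs (only squares matter) gives (49, 64); check 49² + 64² = 2401 + 4096 = 6497 ✓.
  Scale by k = 4: (4·49, 4·64) = (196, 256).
Step 4: Order so x ≤ y and verify: 196² + 256² = 38416 + 65536 = 103952 = n. ✓

n = 103952 = 196² + 256² (one valid representation with x ≤ y).


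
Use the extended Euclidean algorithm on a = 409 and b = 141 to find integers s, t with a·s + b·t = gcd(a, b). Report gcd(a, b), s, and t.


Euclidean algorithm on (409, 141) — divide until remainder is 0:
  409 = 2 · 141 + 127
  141 = 1 · 127 + 14
  127 = 9 · 14 + 1
  14 = 14 · 1 + 0
gcd(409, 141) = 1.
Track Bezout coefficients alongside the remainders: start with r₀ = 409 = a·1 + b·0 (s = 1, t = 0) and r₁ = 141 = a·0 + b·1 (s = 0, t = 1); each new remainder r_{k+1} = r_{k-1} − q_k·r_k inherits s_{k+1} = s_{k-1} − q_k·s_k, t_{k+1} = t_{k-1} − q_k·t_k, so r_k = a·s_k + b·t_k at every step:
  q = 2: r = 127, s = 1 − 2·0 = 1, t = 0 − 2·1 = -2  (check: 409·1 + 141·(-2) = 127)
  q = 1: r = 14, s = 0 − 1·1 = -1, t = 1 − 1·(-2) = 3  (check: 409·(-1) + 141·3 = 14)
  q = 9: r = 1, s = 1 − 9·(-1) = 10, t = -2 − 9·3 = -29  (check: 409·10 + 141·(-29) = 1)
The row with r = 1 (the gcd) gives the Bezout coefficients s = 10, t = -29.
Result: 409 · (10) + 141 · (-29) = 1.

gcd(409, 141) = 1; s = 10, t = -29 (check: 409·10 + 141·(-29) = 1).


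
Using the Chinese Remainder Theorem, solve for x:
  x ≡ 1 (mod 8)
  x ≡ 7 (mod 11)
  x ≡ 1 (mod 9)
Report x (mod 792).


Moduli 8, 11, 9 are pairwise coprime; by CRT there is a unique solution modulo M = 8 · 11 · 9 = 792.
Solve pairwise, accumulating the modulus:
  Start with x ≡ 1 (mod 8).
  Combine with x ≡ 7 (mod 11): since gcd(8, 11) = 1, we get a unique residue mod 88.
    Write x = 1 + 8·t and substitute into x ≡ 7 (mod 11): 8·t ≡ 7 − 1 = 6 (mod 11).
    The inverse of 8 mod 11 is 7 (since 8·7 = 56 = 5·11 + 1), so t ≡ 7·6 = 42 ≡ 9 (mod 11).
    Then x = 1 + 8·9 = 73, valid modulo lcm(8, 11) = 88: x ≡ 73 (mod 88).
  Combine with x ≡ 1 (mod 9): since gcd(88, 9) = 1, we get a unique residue mod 792.
    Write x = 73 + 88·t and substitute into x ≡ 1 (mod 9): 88·t ≡ 1 − 73 = -72 (mod 9).
    Reduce coefficients mod 9: 7·t ≡ 0 (mod 9).
    The inverse of 7 mod 9 is 4 (since 7·4 = 28 = 3·9 + 1), so t ≡ 4·0 = 0 ≡ 0 (mod 9).
    Then x = 73 + 88·0 = 73, valid modulo lcm(88, 9) = 792: x ≡ 73 (mod 792).
Verify: 73 mod 8 = 1 ✓, 73 mod 11 = 7 ✓, 73 mod 9 = 1 ✓.

x ≡ 73 (mod 792).


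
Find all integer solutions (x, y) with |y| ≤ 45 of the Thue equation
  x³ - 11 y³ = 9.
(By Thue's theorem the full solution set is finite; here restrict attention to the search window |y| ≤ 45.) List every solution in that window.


The equation is x³ - 11y³ = 9. For fixed y, x³ = 11·y³ + 9, so a solution requires the RHS to be a perfect cube.
Strategy: iterate y from -45 to 45, compute RHS = 11·y³ + 9, and check whether it is a (positive or negative) perfect cube.
Check small values of y:
  y = 0: RHS = 9 is not a perfect cube.
  y = 1: RHS = 20 is not a perfect cube.
  y = -1: RHS = -2 is not a perfect cube.
  y = 2: RHS = 97 is not a perfect cube.
  y = -2: RHS = -79 is not a perfect cube.
  y = 3: RHS = 306 is not a perfect cube.
  y = -3: RHS = -288 is not a perfect cube.
Continuing the search up to |y| = 45 finds no solutions either.
No (x, y) in the scanned range satisfies the equation.

No integer solutions with |y| ≤ 45.


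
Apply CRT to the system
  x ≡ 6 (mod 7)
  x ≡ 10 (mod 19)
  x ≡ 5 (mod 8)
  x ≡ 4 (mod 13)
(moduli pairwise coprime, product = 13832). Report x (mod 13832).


Product of moduli M = 7 · 19 · 8 · 13 = 13832.
Merge one congruence at a time:
  Start: x ≡ 6 (mod 7).
  Combine with x ≡ 10 (mod 19); new modulus lcm = 133.
    Write x = 6 + 7·t and substitute into x ≡ 10 (mod 19): 7·t ≡ 10 − 6 = 4 (mod 19).
    The inverse of 7 mod 19 is 11 (since 7·11 = 77 = 4·19 + 1), so t ≡ 11·4 = 44 ≡ 6 (mod 19).
    Then x = 6 + 7·6 = 48, valid modulo lcm(7, 19) = 133: x ≡ 48 (mod 133).
  Combine with x ≡ 5 (mod 8); new modulus lcm = 1064.
    Write x = 48 + 133·t and substitute into x ≡ 5 (mod 8): 133·t ≡ 5 − 48 = -43 (mod 8).
    Reduce coefficients mod 8: 5·t ≡ 5 (mod 8).
    The inverse of 5 mod 8 is 5 (since 5·5 = 25 = 3·8 + 1), so t ≡ 5·5 = 25 ≡ 1 (mod 8).
    Then x = 48 + 133·1 = 181, valid modulo lcm(133, 8) = 1064: x ≡ 181 (mod 1064).
  Combine with x ≡ 4 (mod 13); new modulus lcm = 13832.
    Write x = 181 + 1064·t and substitute into x ≡ 4 (mod 13): 1064·t ≡ 4 − 181 = -177 (mod 13).
    Reduce coefficients mod 13: 11·t ≡ 5 (mod 13).
    The inverse of 11 mod 13 is 6 (since 11·6 = 66 = 5·13 + 1), so t ≡ 6·5 = 30 ≡ 4 (mod 13).
    Then x = 181 + 1064·4 = 4437, valid modulo lcm(1064, 13) = 13832: x ≡ 4437 (mod 13832).
Verify against each original: 4437 mod 7 = 6, 4437 mod 19 = 10, 4437 mod 8 = 5, 4437 mod 13 = 4.

x ≡ 4437 (mod 13832).


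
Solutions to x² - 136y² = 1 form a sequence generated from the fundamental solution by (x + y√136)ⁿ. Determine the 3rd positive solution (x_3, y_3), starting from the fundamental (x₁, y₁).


Step 1: Find the fundamental solution (x₁, y₁) of x² - 136y² = 1.
  Expand √136 as a continued fraction. a₀ = ⌊√136⌋ = 11; iterate m_{k+1} = d_k·a_k − m_k, d_{k+1} = (136 − m_{k+1}²)/d_k, a_{k+1} = ⌊(a₀ + m_{k+1})/d_{k+1}⌋ (starting m₀ = 0, d₀ = 1), with convergents p_k = a_k·p_{k-1} + p_{k-2}, q_k = a_k·q_{k-1} + q_{k-2} (p₋₁ = 1, q₋₁ = 0):
  k = 0: a₀ = 11; p₀/q₀ = 11/1; p₀² − 136·q₀² = 121 − 136 = -15.
  k = 1: m = 11, d = 15, a = ⌊(11 + 11)/15⌋ = 1; p/q = (1·11 + 1)/(1·1 + 0) = 12/1; p² − 136·q² = 144 − 136 = 8.
  k = 2: m = 4, d = 8, a = ⌊(11 + 4)/8⌋ = 1; p/q = (1·12 + 11)/(1·1 + 1) = 23/2; p² − 136·q² = 529 − 544 = -15.
  k = 3: m = 4, d = 15, a = ⌊(11 + 4)/15⌋ = 1; p/q = (1·23 + 12)/(1·2 + 1) = 35/3; p² − 136·q² = 1225 − 1224 = 1.
  The first convergent with p² − 136·q² = 1 gives the fundamental solution (x₁, y₁) = (35, 3).
Step 2: Apply the recurrence (x_{n+1}, y_{n+1}) = (x₁x_n + 136y₁y_n, x₁y_n + y₁x_n) repeatedly.
  From (x_1, y_1) = (35, 3): x_2 = 35·35 + 136·3·3 = 2449; y_2 = 35·3 + 3·35 = 210.
  From (x_2, y_2) = (2449, 210): x_3 = 35·2449 + 136·3·210 = 171395; y_3 = 35·210 + 3·2449 = 14697.
Step 3: Verify x_3² - 136·y_3² = 29376246025 - 29376246024 = 1 (should be 1). ✓

(x_1, y_1) = (35, 3); (x_3, y_3) = (171395, 14697).


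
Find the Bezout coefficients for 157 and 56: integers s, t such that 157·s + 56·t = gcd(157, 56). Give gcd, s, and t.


Euclidean algorithm on (157, 56) — divide until remainder is 0:
  157 = 2 · 56 + 45
  56 = 1 · 45 + 11
  45 = 4 · 11 + 1
  11 = 11 · 1 + 0
gcd(157, 56) = 1.
Track Bezout coefficients alongside the remainders: start with r₀ = 157 = a·1 + b·0 (s = 1, t = 0) and r₁ = 56 = a·0 + b·1 (s = 0, t = 1); each new remainder r_{k+1} = r_{k-1} − q_k·r_k inherits s_{k+1} = s_{k-1} − q_k·s_k, t_{k+1} = t_{k-1} − q_k·t_k, so r_k = a·s_k + b·t_k at every step:
  q = 2: r = 45, s = 1 − 2·0 = 1, t = 0 − 2·1 = -2  (check: 157·1 + 56·(-2) = 45)
  q = 1: r = 11, s = 0 − 1·1 = -1, t = 1 − 1·(-2) = 3  (check: 157·(-1) + 56·3 = 11)
  q = 4: r = 1, s = 1 − 4·(-1) = 5, t = -2 − 4·3 = -14  (check: 157·5 + 56·(-14) = 1)
The row with r = 1 (the gcd) gives the Bezout coefficients s = 5, t = -14.
Result: 157 · (5) + 56 · (-14) = 1.

gcd(157, 56) = 1; s = 5, t = -14 (check: 157·5 + 56·(-14) = 1).


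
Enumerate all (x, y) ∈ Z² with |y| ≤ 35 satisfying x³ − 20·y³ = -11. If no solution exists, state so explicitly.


The equation is x³ - 20y³ = -11. For fixed y, x³ = 20·y³ − 11, so a solution requires the RHS to be a perfect cube.
Strategy: iterate y from -35 to 35, compute RHS = 20·y³ − 11, and check whether it is a (positive or negative) perfect cube.
Check small values of y:
  y = 0: RHS = -11 is not a perfect cube.
  y = 1: RHS = 9 is not a perfect cube.
  y = -1: RHS = -31 is not a perfect cube.
  y = 2: RHS = 149 is not a perfect cube.
  y = -2: RHS = -171 is not a perfect cube.
  y = 3: RHS = 529 is not a perfect cube.
  y = -3: RHS = -551 is not a perfect cube.
Continuing the search up to |y| = 35 finds no solutions either.
No (x, y) in the scanned range satisfies the equation.

No integer solutions with |y| ≤ 35.


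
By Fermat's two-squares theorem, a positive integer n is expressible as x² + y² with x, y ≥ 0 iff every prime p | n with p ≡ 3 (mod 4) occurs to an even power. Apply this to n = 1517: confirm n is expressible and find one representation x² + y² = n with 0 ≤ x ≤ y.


Step 1: Factor n = 1517 = 37 · 41.
Step 2: Check the mod-4 condition on each prime factor: 37 ≡ 1 (mod 4), exponent 1; 41 ≡ 1 (mod 4), exponent 1.
All primes ≡ 3 (mod 4) appear to even exponent (or don't appear), so by the two-squares theorem n IS expressible as a sum of two squares.
Step 3: Build a representation. Here n = 37 · 41 is a product of primes ≡ 1 (mod 4). Each prime p ≡ 1 (mod 4) is itself a sum of two squares; find a² by testing p − a² for a perfect square:
  37: 37 − 1² = 36 = 6² ⇒ 37 = 1² + 6².
  41: 41 − 1² = 40, 41 − 2² = 37, 41 − 3² = 32, 41 − 4² = 25 = 5² ⇒ 41 = 4² + 5².
  Combine using the Brahmagupta–Fibonacci identity (a² + b²)(c² + d²) = (ac − bd)² + (ad + bc)² = (ac + bd)² + (ad − bc)²:
  37 · 41 = 1517: from (1² + 6²)(4² + 5²), take (1·4 − 6·5, 1·5 + 6·4) = (4 − 30, 5 + 24) = (-26, 29); dropping signs (only squares matter) gives (26, 29); check 26² + 29² = 676 + 841 = 1517 ✓.
Step 4: Order so x ≤ y and verify: 26² + 29² = 676 + 841 = 1517 = n. ✓

n = 1517 = 26² + 29² (one valid representation with x ≤ y).
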